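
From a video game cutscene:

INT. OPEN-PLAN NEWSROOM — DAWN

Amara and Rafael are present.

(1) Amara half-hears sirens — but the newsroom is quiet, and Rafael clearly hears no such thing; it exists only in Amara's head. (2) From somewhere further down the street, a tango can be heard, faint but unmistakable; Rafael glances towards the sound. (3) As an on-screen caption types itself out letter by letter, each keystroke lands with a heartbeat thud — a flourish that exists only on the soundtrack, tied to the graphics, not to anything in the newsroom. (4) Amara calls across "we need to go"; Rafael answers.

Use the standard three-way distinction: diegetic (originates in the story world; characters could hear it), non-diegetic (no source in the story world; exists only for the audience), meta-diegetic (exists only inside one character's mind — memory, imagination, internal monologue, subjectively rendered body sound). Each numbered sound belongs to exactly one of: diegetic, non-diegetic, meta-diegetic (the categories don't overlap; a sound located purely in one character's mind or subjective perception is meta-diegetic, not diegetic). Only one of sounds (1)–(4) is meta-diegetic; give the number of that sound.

Sound (1): subjective to Amara: the newsroom is silent and Rafael hears nothing, so meta-diegetic.
(2) is diegetic: the music has an off-screen but real-world source and a character hears it.
(3) the caption isn't part of the story world, so neither is the sound tied to it → non-diegetic.
Sound (4): Amara is a character speaking aloud in the scene, so diegetic.
Only (1) is meta-diegetic.

1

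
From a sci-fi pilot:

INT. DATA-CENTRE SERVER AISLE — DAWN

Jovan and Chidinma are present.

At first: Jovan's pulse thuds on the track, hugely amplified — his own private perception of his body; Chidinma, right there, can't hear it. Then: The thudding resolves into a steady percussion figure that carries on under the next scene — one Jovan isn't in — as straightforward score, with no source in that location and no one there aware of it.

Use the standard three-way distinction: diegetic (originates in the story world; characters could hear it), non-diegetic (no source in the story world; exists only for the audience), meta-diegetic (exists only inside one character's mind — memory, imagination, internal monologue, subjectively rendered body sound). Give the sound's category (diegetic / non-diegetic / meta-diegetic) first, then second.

First: it's Jovan's subjective body sound, inaudible to Chidinma → meta-diegetic.
Second: detached from Jovan and playing as sourceless score over a scene he isn't in — for the audience only → non-diegetic.

meta-diegetic, non-diegetic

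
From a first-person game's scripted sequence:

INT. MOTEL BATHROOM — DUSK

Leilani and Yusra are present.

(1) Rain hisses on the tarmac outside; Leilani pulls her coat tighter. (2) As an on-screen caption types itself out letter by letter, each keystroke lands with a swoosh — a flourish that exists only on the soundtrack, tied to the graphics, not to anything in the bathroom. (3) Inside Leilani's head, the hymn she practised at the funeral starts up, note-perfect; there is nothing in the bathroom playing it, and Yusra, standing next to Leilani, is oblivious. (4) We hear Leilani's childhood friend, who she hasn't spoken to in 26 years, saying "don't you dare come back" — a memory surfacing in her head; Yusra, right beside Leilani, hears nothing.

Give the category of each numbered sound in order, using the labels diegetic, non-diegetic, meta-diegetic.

diegetic, non-diegetic, meta-diegetic, meta-diegetic

(1) it's the actual ambient sound of the location → diegetic.
Sound (2): sound married to a title/caption — outside the diegesis by definition, so non-diegetic.
(3) the music is a memory playing inside Leilani's mind alone; no real-world source, Yusra can't hear it → meta-diegetic.
Sound (4): it's Leilani's recollection rendered as sound; the other character can't hear it, so meta-diegetic.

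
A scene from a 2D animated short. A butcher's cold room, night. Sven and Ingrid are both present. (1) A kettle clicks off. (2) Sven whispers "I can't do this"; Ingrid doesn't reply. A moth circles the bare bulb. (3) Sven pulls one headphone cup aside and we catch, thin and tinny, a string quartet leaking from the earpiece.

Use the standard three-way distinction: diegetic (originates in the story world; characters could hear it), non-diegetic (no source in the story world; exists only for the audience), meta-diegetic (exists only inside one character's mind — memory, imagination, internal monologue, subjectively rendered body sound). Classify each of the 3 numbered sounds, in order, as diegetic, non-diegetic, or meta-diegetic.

diegetic, diegetic, diegetic

(1) is diegetic: an in-world source (a kettle); characters could hear it.
(2) is diegetic: on-screen dialogue — Sven speaks and Ingrid is there to hear.
Sound (3): the earpiece is a real device on Sven's head — source music, so diegetic.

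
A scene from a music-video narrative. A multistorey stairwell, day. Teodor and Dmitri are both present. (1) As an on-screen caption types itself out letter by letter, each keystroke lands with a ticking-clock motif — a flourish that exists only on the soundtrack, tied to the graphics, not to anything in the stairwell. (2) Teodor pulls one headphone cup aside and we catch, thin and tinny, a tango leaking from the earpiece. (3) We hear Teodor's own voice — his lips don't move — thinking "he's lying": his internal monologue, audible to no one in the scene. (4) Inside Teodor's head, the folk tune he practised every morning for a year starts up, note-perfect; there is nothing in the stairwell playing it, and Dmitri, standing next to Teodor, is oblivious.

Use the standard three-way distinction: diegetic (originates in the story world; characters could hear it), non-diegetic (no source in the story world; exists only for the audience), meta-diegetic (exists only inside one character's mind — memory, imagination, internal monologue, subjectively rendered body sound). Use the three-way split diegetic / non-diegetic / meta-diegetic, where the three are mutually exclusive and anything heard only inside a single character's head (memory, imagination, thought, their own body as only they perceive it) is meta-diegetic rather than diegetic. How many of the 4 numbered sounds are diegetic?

Sound (1): the caption isn't part of the story world, so neither is the sound tied to it, so non-diegetic.
(2) it's leaking from a physical pair of headphones in the scene → diegetic.
(3) Teodor's thought-voice: a private mental sound no other character can hear → meta-diegetic.
(4) is meta-diegetic: the music is a memory playing inside Teodor's mind alone; no real-world source, Dmitri can't hear it.
Diegetic: (2) — that's 1.

1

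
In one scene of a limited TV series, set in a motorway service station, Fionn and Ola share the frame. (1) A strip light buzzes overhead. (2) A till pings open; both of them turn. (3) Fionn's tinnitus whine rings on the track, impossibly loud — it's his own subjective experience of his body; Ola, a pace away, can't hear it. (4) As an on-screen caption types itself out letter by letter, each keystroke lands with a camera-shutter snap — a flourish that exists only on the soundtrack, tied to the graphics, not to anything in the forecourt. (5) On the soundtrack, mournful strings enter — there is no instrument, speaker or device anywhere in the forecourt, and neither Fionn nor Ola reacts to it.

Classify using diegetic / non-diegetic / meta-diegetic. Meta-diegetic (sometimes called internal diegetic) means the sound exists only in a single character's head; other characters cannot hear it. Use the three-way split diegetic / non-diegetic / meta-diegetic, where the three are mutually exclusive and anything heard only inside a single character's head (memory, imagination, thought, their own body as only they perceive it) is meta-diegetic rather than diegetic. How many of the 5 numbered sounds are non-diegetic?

(1) is diegetic: it's the actual ambient sound of the location.
(2) the sound comes from a till physically present in the location → diegetic.
Sound (3): it's Fionn's internal bodily sensation rendered as sound; only Fionn 'hears' it, so meta-diegetic.
Sound (4): sound married to a title/caption — outside the diegesis by definition, so non-diegetic.
(5) is non-diegetic: it has no source in the story world and no character can hear it — it's underscore.
So 2 of the 5 are non-diegetic: (4), (5).

2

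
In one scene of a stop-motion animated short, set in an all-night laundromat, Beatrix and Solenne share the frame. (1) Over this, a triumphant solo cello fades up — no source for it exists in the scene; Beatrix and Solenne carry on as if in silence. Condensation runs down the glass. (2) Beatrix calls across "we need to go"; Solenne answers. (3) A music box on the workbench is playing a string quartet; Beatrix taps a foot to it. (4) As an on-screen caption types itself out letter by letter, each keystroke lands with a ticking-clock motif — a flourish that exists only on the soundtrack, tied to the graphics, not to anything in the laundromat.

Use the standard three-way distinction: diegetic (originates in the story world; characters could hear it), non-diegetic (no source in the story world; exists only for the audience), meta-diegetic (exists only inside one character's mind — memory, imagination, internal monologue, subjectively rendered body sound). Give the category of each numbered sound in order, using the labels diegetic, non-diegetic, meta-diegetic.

non-diegetic, diegetic, diegetic, non-diegetic

Sound (1): nothing in the laundromat produces it and the characters don't hear it — pure soundtrack, so non-diegetic.
Sound (2): spoken by a character present in the story world, so diegetic.
Sound (3): a music box is a physical source in the scene and Beatrix reacts to it, so diegetic.
(4) the caption isn't part of the story world, so neither is the sound tied to it → non-diegetic.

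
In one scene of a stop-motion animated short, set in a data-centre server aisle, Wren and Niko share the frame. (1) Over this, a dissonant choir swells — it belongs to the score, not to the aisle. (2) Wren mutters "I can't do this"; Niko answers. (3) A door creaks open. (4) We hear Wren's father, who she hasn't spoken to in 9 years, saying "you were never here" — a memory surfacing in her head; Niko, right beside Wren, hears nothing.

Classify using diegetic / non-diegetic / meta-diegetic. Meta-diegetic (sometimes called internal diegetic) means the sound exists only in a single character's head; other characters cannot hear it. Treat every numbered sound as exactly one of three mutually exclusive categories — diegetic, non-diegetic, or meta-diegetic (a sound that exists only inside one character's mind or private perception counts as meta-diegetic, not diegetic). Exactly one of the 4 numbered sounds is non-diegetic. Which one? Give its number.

Sound (1): nothing in the aisle produces it and the characters don't hear it — pure soundtrack, so non-diegetic.
Sound (2): Wren is a character speaking aloud in the scene, so diegetic.
Sound (3): an in-world source (a door); characters could hear it, so diegetic.
(4) the voice is a memory playing only inside Wren's mind; Niko can't hear it → meta-diegetic.
Only (1) is non-diegetic.

1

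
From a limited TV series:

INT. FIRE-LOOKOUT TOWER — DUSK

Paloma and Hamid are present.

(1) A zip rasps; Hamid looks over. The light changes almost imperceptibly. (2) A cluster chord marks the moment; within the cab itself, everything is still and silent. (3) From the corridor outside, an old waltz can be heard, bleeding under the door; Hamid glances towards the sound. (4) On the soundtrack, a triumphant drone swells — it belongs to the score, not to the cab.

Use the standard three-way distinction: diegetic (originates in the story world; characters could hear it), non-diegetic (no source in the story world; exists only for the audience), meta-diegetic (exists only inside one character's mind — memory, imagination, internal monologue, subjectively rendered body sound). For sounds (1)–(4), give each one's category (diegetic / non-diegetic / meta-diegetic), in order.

diegetic, non-diegetic, diegetic, non-diegetic

(1) a zip is a real object/event in the scene's world → diegetic.
(2) is non-diegetic: nothing in the scene produces it; it's an accent added for the audience.
(3) is diegetic: the music has an off-screen but real-world source and a character hears it.
(4) nothing in the cab produces it and the characters don't hear it — pure soundtrack → non-diegetic.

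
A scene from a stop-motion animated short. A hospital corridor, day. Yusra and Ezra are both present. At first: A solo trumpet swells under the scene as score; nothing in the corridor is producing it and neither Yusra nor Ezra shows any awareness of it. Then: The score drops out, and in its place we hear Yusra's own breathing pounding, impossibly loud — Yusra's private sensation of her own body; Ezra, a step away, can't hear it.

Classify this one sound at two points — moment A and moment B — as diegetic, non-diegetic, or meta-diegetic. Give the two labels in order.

non-diegetic, meta-diegetic

Moment A: underscore with no in-world source, inaudible to the characters → non-diegetic.
Moment B: the body sound is Yusra's subjective perception alone — Ezra can't hear it → meta-diegetic.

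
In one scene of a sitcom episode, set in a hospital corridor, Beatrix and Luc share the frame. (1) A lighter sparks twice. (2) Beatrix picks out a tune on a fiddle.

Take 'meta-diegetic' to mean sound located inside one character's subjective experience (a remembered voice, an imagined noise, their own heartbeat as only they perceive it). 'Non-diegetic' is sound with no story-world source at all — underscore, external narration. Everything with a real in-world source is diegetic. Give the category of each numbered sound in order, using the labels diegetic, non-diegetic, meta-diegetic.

Sound (1): an in-world source (a lighter); characters could hear it, so diegetic.
(2) Beatrix is producing the music live, in the story world → diegetic.

diegetic, diegetic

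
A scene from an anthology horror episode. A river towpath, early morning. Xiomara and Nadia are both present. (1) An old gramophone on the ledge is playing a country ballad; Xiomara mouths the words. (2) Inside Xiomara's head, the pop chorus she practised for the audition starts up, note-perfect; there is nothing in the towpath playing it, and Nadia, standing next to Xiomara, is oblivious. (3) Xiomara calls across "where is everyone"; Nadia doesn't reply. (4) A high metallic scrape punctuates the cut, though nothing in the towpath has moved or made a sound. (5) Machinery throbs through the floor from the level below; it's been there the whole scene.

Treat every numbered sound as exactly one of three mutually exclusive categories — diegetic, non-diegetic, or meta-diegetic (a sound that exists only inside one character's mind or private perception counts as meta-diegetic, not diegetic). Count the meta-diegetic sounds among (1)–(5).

(1) an old gramophone is a physical source in the scene and Xiomara reacts to it → diegetic.
(2) it lives in Xiomara's subjectivity, not in the towpath → meta-diegetic.
Sound (3): Xiomara is a character speaking aloud in the scene, so diegetic.
(4) it's a sound-design accent with no in-world source; no one in the scene can hear it → non-diegetic.
Sound (5): machinery is part of the location's real environment, so diegetic.
Meta-diegetic: (2) — that's 1.

1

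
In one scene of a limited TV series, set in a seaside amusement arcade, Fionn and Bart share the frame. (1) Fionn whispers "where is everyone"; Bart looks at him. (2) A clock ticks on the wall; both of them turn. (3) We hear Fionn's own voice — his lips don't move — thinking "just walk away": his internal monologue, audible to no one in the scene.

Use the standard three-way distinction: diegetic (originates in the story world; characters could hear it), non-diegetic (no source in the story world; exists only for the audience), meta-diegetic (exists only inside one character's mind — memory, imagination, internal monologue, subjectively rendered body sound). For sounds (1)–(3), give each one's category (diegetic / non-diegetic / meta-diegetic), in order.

(1) is diegetic: Fionn is a character speaking aloud in the scene.
Sound (2): a clock is a real object/event in the scene's world, so diegetic.
(3) is meta-diegetic: internal monologue — inside Fionn's mind, not spoken into the scene.

diegetic, diegetic, meta-diegetic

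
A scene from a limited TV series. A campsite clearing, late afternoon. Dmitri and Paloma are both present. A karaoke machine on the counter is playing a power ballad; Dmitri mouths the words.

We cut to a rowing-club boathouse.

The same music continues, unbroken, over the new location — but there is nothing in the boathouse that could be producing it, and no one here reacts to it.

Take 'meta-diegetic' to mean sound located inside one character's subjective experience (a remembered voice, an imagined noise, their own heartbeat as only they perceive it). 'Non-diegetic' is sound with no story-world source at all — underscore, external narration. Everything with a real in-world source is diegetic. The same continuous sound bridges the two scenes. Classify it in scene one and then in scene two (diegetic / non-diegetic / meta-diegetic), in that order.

diegetic, non-diegetic

Scene one: a karaoke machine is an on-screen source and Dmitri reacts to it → diegetic.
Scene two: there is no source in the boathouse and no one hears it — it's now underscore → non-diegetic.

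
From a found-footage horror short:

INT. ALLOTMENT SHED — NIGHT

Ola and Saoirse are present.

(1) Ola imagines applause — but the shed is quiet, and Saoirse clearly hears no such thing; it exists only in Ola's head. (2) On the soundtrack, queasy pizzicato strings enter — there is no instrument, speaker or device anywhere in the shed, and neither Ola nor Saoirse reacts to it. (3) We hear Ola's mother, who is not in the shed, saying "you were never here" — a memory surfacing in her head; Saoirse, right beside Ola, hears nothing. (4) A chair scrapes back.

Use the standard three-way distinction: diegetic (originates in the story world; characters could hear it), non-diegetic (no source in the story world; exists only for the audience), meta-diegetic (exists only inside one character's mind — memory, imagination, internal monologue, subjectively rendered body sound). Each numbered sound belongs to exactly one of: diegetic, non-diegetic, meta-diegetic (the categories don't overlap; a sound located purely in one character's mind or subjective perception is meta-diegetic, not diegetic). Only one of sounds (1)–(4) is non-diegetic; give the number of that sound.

2

(1) subjective to Ola: the shed is silent and Saoirse hears nothing → meta-diegetic.
Sound (2): score with no on-screen or off-screen source; it exists for the audience alone, so non-diegetic.
(3) is meta-diegetic: it's Ola's recollection rendered as sound; the other character can't hear it.
(4) a chair is a real object/event in the scene's world → diegetic.
Only (2) is non-diegetic.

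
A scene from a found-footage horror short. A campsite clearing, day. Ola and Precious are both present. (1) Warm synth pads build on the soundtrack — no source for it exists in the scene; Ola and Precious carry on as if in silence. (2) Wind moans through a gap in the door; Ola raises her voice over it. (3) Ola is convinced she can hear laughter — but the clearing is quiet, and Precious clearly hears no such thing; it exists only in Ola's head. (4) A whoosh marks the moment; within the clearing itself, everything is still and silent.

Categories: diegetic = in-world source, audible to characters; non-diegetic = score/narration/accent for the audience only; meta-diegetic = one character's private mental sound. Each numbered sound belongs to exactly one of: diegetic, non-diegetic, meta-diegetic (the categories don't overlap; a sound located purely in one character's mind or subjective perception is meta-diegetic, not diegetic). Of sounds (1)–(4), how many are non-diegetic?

(1) it has no source in the story world and no character can hear it — it's underscore → non-diegetic.
(2) wind is part of the location's real environment → diegetic.
(3) is meta-diegetic: subjective to Ola: the clearing is silent and Precious hears nothing.
Sound (4): nothing in the scene produces it; it's an accent added for the audience, so non-diegetic.
So 2 of the 4 are non-diegetic: (1), (4).

2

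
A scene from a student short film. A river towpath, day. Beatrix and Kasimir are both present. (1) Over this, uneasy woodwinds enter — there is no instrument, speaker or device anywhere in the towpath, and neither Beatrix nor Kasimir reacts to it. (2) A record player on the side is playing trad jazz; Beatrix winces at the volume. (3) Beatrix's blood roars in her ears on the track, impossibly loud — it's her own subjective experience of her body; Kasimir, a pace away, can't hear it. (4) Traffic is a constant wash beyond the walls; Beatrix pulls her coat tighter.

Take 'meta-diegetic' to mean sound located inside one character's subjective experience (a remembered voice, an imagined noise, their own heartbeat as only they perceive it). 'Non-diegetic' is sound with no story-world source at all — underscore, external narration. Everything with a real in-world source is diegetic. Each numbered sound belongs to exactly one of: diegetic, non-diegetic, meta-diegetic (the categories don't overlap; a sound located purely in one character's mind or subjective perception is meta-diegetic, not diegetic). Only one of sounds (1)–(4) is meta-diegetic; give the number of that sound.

(1) is non-diegetic: it has no source in the story world and no character can hear it — it's underscore.
(2) is diegetic: a record player is a physical source in the scene and Beatrix reacts to it.
(3) is meta-diegetic: point-of-audition from inside Beatrix's body; not a sound in the room.
(4) traffic is part of the location's real environment → diegetic.
Only (3) is meta-diegetic.

3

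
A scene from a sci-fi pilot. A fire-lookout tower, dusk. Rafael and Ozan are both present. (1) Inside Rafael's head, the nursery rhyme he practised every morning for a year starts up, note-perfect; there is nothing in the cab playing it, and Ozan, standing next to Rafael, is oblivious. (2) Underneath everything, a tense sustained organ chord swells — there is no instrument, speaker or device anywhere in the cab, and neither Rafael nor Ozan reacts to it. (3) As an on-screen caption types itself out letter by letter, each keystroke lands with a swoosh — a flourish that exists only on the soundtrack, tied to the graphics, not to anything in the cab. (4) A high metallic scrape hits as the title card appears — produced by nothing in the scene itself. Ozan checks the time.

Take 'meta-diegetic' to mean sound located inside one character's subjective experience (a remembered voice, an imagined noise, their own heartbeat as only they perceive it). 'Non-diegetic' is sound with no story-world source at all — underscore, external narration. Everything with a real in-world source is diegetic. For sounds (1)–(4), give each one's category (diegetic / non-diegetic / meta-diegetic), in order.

meta-diegetic, non-diegetic, non-diegetic, non-diegetic

(1) is meta-diegetic: remembered music, private to Rafael — Ozan is oblivious because it isn't in the room.
Sound (2): it has no source in the story world and no character can hear it — it's underscore, so non-diegetic.
(3) is non-diegetic: sound married to a title/caption — outside the diegesis by definition.
(4) an editorial stinger — it belongs to the cut, not the story world → non-diegetic.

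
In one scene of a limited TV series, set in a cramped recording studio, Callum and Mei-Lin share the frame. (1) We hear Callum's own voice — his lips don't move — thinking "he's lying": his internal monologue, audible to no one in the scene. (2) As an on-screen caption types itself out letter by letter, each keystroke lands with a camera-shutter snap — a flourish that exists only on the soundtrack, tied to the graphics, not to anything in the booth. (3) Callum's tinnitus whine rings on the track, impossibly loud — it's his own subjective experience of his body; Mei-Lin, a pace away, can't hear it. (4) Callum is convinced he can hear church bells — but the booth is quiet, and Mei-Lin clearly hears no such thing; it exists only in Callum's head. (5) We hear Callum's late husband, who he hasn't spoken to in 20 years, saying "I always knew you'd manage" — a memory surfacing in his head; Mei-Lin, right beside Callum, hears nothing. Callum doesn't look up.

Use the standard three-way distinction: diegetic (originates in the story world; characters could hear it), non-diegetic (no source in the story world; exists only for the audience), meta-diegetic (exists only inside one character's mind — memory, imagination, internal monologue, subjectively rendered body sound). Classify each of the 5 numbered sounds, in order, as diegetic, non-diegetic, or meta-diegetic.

(1) internal monologue — inside Callum's mind, not spoken into the scene → meta-diegetic.
(2) is non-diegetic: it accompanies on-screen graphics, not anything inside the story world.
(3) it's Callum's internal bodily sensation rendered as sound; only Callum 'hears' it → meta-diegetic.
Sound (4): subjective to Callum: the booth is silent and Mei-Lin hears nothing, so meta-diegetic.
(5) a remembered line, private to Callum — not present in the room, not audible to Mei-Lin → meta-diegetic.

meta-diegetic, non-diegetic, meta-diegetic, meta-diegetic, meta-diegetic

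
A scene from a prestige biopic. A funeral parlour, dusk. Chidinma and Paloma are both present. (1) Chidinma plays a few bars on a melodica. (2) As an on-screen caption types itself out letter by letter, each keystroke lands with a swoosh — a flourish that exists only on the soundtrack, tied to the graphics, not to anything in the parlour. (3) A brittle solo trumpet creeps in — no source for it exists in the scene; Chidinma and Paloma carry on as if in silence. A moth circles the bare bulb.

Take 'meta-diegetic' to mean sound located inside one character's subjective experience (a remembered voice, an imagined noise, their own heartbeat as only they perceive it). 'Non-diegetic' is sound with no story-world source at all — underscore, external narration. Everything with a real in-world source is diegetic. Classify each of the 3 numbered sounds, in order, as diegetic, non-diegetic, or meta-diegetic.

(1) Chidinma is producing the music live, in the story world → diegetic.
(2) is non-diegetic: the caption isn't part of the story world, so neither is the sound tied to it.
Sound (3): it has no source in the story world and no character can hear it — it's underscore, so non-diegetic.

diegetic, non-diegetic, non-diegetic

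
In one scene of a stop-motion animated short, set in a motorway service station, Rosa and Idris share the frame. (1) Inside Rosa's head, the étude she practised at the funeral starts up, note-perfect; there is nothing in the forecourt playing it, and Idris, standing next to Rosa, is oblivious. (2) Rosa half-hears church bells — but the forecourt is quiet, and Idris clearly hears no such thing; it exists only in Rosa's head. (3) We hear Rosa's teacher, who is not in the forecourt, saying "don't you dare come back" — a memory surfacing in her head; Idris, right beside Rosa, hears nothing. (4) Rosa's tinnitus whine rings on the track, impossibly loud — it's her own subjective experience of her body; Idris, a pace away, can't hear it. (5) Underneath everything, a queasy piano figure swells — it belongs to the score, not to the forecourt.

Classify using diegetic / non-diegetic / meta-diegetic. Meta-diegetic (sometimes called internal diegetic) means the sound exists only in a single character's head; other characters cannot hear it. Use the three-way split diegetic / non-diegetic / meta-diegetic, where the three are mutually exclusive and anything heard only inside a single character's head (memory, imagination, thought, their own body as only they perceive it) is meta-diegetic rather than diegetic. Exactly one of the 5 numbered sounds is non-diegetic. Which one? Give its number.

(1) it lives in Rosa's subjectivity, not in the forecourt → meta-diegetic.
(2) is meta-diegetic: Rosa alone 'hears' it — an imagined sound, not present in the space.
Sound (3): a remembered line, private to Rosa — not present in the room, not audible to Idris, so meta-diegetic.
(4) is meta-diegetic: it's Rosa's internal bodily sensation rendered as sound; only Rosa 'hears' it.
Sound (5): nothing in the forecourt produces it and the characters don't hear it — pure soundtrack, so non-diegetic.
Only (5) is non-diegetic.

5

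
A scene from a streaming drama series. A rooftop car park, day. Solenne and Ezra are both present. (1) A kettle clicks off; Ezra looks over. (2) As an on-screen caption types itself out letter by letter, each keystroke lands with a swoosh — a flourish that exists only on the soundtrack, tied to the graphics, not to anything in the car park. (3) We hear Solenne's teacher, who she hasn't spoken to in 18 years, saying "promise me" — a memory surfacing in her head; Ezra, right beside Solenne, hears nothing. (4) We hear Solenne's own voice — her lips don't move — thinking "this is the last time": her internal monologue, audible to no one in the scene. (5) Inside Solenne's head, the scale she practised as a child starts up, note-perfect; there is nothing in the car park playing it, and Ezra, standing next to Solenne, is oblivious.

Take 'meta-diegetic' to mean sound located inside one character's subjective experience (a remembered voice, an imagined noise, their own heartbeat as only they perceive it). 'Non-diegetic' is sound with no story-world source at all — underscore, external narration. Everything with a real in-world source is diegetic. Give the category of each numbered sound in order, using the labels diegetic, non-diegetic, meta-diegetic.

Sound (1): a kettle is a real object/event in the scene's world, so diegetic.
(2) the caption isn't part of the story world, so neither is the sound tied to it → non-diegetic.
(3) is meta-diegetic: a remembered line, private to Solenne — not present in the room, not audible to Ezra.
Sound (4): Solenne's thought-voice: a private mental sound no other character can hear, so meta-diegetic.
(5) it lives in Solenne's subjectivity, not in the car park → meta-diegetic.

diegetic, non-diegetic, meta-diegetic, meta-diegetic, meta-diegetic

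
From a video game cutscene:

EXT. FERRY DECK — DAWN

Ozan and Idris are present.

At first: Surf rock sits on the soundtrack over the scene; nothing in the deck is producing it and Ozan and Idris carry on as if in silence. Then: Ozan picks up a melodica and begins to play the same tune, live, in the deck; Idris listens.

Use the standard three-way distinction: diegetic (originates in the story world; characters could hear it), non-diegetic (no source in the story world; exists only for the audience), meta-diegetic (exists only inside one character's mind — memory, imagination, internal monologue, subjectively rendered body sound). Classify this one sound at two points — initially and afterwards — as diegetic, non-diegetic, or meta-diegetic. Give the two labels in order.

Initially: no in-world source exists and no character can hear it — underscore → non-diegetic.
Afterwards: a melodica is now a real source in the story world and the characters hear it → diegetic.

non-diegetic, diegetic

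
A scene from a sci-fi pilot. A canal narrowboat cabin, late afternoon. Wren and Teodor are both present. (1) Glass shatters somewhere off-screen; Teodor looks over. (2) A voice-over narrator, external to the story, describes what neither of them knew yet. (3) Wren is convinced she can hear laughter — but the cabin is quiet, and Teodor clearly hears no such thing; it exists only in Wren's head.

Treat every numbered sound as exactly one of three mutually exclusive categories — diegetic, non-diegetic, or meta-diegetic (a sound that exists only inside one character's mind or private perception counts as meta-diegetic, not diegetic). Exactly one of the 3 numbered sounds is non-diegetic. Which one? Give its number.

Sound (1): the sound comes from glass physically present in the location, so diegetic.
(2) is non-diegetic: the narrator exists outside the story world, addressing only the audience.
(3) is meta-diegetic: Wren alone 'hears' it — an imagined sound, not present in the space.
Only (2) is non-diegetic.

2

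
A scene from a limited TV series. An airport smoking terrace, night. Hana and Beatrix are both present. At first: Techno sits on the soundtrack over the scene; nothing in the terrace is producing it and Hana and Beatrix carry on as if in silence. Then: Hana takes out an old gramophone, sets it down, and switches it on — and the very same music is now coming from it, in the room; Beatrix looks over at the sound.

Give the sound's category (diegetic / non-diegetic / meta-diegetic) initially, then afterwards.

Initially: no in-world source exists and no character can hear it — underscore → non-diegetic.
Afterwards: an old gramophone is now a real source in the story world and the characters hear it → diegetic.

non-diegetic, diegetic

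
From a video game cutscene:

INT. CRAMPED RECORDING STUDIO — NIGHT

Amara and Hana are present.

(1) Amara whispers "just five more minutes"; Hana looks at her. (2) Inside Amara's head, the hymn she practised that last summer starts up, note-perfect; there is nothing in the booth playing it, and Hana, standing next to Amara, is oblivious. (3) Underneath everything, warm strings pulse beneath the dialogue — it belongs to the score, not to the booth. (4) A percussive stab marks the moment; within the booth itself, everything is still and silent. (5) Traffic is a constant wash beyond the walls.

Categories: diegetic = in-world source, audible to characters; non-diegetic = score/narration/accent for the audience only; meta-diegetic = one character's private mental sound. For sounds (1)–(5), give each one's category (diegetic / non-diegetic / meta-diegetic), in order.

(1) on-screen dialogue — Amara speaks and Hana is there to hear → diegetic.
(2) the music is a memory playing inside Amara's mind alone; no real-world source, Hana can't hear it → meta-diegetic.
(3) is non-diegetic: it has no source in the story world and no character can hear it — it's underscore.
(4) it's a sound-design accent with no in-world source; no one in the scene can hear it → non-diegetic.
(5) is diegetic: ambient/room sound belonging to the story's physical space.

diegetic, meta-diegetic, non-diegetic, non-diegetic, diegetic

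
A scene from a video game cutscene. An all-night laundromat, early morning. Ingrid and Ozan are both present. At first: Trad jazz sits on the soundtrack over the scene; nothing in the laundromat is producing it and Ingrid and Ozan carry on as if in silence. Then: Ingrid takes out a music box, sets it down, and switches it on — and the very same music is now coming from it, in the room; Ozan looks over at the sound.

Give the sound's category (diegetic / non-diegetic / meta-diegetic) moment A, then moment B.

Moment A: no in-world source exists and no character can hear it — underscore → non-diegetic.
Moment B: a music box is now a real source in the story world and the characters hear it → diegetic.

non-diegetic, diegetic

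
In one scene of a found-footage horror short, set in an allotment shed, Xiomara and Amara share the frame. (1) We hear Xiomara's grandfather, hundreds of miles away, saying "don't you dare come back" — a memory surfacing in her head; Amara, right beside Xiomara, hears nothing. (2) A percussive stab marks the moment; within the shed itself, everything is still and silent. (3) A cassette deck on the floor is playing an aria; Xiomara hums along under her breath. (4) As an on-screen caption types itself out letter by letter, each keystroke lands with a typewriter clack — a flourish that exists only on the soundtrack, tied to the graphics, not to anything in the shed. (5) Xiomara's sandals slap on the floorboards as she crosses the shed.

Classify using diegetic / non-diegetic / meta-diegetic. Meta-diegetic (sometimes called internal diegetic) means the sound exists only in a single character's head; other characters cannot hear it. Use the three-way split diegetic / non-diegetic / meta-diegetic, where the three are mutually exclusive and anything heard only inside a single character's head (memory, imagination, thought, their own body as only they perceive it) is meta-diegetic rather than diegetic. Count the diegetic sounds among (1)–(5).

2

(1) is meta-diegetic: the voice is a memory playing only inside Xiomara's mind; Amara can't hear it.
Sound (2): nothing in the scene produces it; it's an accent added for the audience, so non-diegetic.
(3) a cassette deck is a physical source in the scene and Xiomara reacts to it → diegetic.
(4) the caption isn't part of the story world, so neither is the sound tied to it → non-diegetic.
Sound (5): Xiomara's footsteps are produced in the story world, so diegetic.
Diegetic: (3), (5) — that's 2.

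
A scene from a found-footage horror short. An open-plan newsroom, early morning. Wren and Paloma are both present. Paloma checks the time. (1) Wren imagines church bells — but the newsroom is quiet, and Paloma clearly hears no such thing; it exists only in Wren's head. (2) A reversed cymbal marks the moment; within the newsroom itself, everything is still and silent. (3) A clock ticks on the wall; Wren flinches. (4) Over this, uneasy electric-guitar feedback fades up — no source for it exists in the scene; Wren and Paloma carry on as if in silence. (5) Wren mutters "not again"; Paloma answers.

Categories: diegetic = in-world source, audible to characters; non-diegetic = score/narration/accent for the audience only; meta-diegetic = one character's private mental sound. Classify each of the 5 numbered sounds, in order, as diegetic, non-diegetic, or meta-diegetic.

Sound (1): Wren alone 'hears' it — an imagined sound, not present in the space, so meta-diegetic.
Sound (2): an editorial stinger — it belongs to the cut, not the story world, so non-diegetic.
Sound (3): an in-world source (a clock); characters could hear it, so diegetic.
(4) is non-diegetic: score with no on-screen or off-screen source; it exists for the audience alone.
(5) is diegetic: on-screen dialogue — Wren speaks and Paloma is there to hear.

meta-diegetic, non-diegetic, diegetic, non-diegetic, diegetic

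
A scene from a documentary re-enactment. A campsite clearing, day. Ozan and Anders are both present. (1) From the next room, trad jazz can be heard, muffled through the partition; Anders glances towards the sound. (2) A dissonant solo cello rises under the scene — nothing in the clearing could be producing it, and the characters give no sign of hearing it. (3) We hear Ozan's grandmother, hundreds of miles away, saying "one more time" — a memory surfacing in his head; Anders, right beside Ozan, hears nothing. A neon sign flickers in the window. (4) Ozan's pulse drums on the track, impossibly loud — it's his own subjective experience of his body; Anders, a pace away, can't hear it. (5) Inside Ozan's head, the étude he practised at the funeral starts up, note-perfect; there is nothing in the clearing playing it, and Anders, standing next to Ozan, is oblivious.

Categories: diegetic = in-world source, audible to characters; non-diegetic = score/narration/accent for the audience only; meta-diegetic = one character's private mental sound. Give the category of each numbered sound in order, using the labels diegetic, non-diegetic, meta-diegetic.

(1) the music has an off-screen but real-world source and a character hears it → diegetic.
(2) score with no on-screen or off-screen source; it exists for the audience alone → non-diegetic.
(3) a remembered line, private to Ozan — not present in the room, not audible to Anders → meta-diegetic.
Sound (4): a subjective body sound — Ozan's private perception, inaudible to Anders, so meta-diegetic.
Sound (5): the music is a memory playing inside Ozan's mind alone; no real-world source, Anders can't hear it, so meta-diegetic.

diegetic, non-diegetic, meta-diegetic, meta-diegetic, meta-diegetic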